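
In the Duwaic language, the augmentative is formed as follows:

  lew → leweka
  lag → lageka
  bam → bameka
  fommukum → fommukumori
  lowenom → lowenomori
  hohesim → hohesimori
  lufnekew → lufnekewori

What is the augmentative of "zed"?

zedeka

bam and fommukum both end in -m yet inflect differently (bameka, fommukumori), so the final letter is not what conditions the rule; the number of vowels is.
"zed" has 1 vowel. The stems with 1 vowel (lew → leweka, lag → lageka, bam → bameka) add -eka.
So zed → zedeka.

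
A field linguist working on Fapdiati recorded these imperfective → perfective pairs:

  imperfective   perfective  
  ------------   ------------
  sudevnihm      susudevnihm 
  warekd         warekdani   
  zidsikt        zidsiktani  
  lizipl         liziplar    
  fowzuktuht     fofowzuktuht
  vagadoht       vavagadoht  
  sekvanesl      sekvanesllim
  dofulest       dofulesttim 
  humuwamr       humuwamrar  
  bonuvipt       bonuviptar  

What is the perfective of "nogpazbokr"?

nogpazbokrani

vagadoht and zidsikt both end in -t yet inflect differently (vavagadoht, zidsiktani), so the final letter is not what conditions the rule; the second-to-last letter is.
"nogpazbokr" has second-to-last letter 'k'. The stems whose second-to-last letter is 'k' (zidsikt → zidsiktani, warekd → warekdani) add -ani.
So nogpazbokr → nogpazbokrani.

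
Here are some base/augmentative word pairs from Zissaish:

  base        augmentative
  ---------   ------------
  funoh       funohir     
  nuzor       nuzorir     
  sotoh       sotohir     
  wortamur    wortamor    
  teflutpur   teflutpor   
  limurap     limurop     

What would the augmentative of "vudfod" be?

nuzor and wortamur both end in -r yet inflect differently (nuzorir, wortamor), so the final letter is not what conditions the rule; the last vowel is.
"vudfod" has last vowel 'o'. The stems whose last vowel is 'o' (sotoh → sotohir, nuzor → nuzorir, funoh → funohir) add -ir.
The other pattern: stems whose last vowel is 'a' or 'u' change the last vowel to 'o'.
So vudfod → vudfodir.

vudfodir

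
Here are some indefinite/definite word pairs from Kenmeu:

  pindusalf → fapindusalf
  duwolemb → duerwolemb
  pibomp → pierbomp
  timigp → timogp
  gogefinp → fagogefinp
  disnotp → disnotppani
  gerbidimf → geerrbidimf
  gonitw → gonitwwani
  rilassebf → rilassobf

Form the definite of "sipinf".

fasipinf

disnotp and timigp both end in -p yet inflect differently (disnotppani, timogp), so the final letter is not what conditions the rule; the second-to-last letter is.
"sipinf" has second-to-last letter 'n'. The one such stem in the data (gogefinp → fagogefinp) adds the prefix fa-, so the same rule applies.
The other patterns: stems whose second-to-last letter is 't' double the final consonant and add -ani; stems whose second-to-last letter is 'b' or 'g' change the last vowel to 'o'; stems whose second-to-last letter is 'm' insert -er- after the first vowel.
So sipinf → fasipinf.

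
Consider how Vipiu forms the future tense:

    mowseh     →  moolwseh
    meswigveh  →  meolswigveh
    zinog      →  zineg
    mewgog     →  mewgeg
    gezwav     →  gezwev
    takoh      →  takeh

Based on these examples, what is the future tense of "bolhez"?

boollhez

mowseh and takoh both end in -h yet inflect differently (moolwseh, takeh), so the final letter is not what conditions the rule; the last vowel is.
"bolhez" has last vowel 'e'. The stems whose last vowel is 'e' (mowseh → moolwseh, meswigveh → meolswigveh) insert -ol- after the first vowel.
The other pattern: stems whose last vowel is 'a' or 'o' change the last vowel to 'e'.
So bolhez → boollhez.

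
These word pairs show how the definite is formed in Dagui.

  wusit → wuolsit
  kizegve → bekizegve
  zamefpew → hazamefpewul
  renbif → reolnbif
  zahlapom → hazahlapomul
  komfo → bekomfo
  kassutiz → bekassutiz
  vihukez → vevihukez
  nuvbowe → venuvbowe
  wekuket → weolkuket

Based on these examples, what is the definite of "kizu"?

bekizu

kassutiz and vihukez both end in -z yet inflect differently (bekassutiz, vevihukez), so the final letter is not what conditions the rule; the first letter is.
"kizu" begins with k-. The stems beginning with k- (komfo → bekomfo, kizegve → bekizegve, kassutiz → bekassutiz) add the prefix be-.
The other patterns: stems beginning with n- or v- add the prefix ve-; stems beginning with z- add ha- … -ul around the stem; stems beginning with r- or w- insert -ol- after the first vowel.
So kizu → bekizu.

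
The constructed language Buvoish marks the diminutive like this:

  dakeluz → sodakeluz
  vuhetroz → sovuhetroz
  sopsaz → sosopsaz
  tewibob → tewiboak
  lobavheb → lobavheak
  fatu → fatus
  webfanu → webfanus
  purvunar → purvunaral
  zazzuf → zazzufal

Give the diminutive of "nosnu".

nosnus

"nosnu" ends in -u. The stems ending in -u (fatu → fatus, webfanu → webfanus) drop the final letter and add -us.
The other patterns: stems ending in -z add the prefix so-; stems ending in -b drop the final letter and add -ak; stems ending in -f or -r add -al.
So nosnu → nosnus.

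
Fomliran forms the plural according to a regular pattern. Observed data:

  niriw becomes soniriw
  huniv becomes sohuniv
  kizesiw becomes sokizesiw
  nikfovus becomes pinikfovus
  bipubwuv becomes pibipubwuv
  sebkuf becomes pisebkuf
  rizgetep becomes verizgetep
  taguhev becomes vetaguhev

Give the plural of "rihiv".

huniv and bipubwuv both end in -v yet inflect differently (sohuniv, pibipubwuv), so the final letter is not what conditions the rule; the last vowel is.
"rihiv" has last vowel 'i'. The stems whose last vowel is 'i' (niriw → soniriw, huniv → sohuniv, kizesiw → sokizesiw) add the prefix so-.
The other patterns: stems whose last vowel is 'u' add the prefix pi-; stems whose last vowel is 'e' add the prefix ve-.
So rihiv → sorihiv.

sorihiv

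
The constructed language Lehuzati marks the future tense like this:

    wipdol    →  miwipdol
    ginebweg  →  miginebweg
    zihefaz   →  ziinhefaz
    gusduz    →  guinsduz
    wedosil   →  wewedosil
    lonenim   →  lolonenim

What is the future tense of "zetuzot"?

"zetuzot" has last vowel 'o'. The one such stem in the data (wipdol → miwipdol) adds the prefix mi-, so the same rule applies.
So zetuzot → mizetuzot.

mizetuzot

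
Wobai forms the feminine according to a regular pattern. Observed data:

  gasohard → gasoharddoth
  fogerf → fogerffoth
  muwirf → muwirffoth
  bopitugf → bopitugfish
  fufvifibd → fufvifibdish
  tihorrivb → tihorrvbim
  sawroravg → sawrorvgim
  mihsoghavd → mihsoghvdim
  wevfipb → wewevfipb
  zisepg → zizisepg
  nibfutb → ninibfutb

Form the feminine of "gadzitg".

gagadzitg

fogerf and bopitugf both end in -f yet inflect differently (fogerffoth, bopitugfish), so the final letter is not what conditions the rule; the second-to-last letter is.
"gadzitg" has second-to-last letter 't'. The one such stem in the data (nibfutb → ninibfutb) repeats the first consonant+vowel as a prefix (as do wevfipb, zisepg), so the same rule applies.
The other patterns: stems whose second-to-last letter is 'r' double the final consonant and add -oth; stems whose second-to-last letter is 'b' or 'g' add -ish; stems whose second-to-last letter is 'v' delete the last vowel and add -im.
So gadzitg → gagadzitg.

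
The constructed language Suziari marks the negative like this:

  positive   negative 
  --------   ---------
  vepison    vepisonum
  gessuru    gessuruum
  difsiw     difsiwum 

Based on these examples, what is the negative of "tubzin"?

tubzinum

Every pair shown (vepison → vepisonum, gessuru → gessuruum, difsiw → difsiwum) follows the same rule: add -um.
So tubzin → tubzinum.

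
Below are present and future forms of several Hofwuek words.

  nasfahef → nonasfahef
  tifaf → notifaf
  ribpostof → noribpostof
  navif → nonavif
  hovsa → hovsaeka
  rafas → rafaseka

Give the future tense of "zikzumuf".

nozikzumuf

tifaf and hovsa both have last vowel 'a' yet inflect differently (notifaf, hovsaeka), so the last vowel is not what conditions the rule; the final letter is.
"zikzumuf" ends in -f. The stems ending in -f (nasfahef → nonasfahef, tifaf → notifaf, ribpostof → noribpostof) add the prefix no-.
The other pattern: stems ending in -a or -s add -eka.
So zikzumuf → nozikzumuf.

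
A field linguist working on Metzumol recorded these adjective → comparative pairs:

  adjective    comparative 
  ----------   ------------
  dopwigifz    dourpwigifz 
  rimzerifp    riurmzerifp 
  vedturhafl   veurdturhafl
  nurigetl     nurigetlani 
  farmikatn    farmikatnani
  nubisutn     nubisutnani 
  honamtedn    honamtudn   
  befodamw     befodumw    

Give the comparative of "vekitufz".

veurkitufz

vedturhafl and nurigetl both end in -l yet inflect differently (veurdturhafl, nurigetlani), so the final letter is not what conditions the rule; the second-to-last letter is.
"vekitufz" has second-to-last letter 'f'. The stems whose second-to-last letter is 'f' (dopwigifz → dourpwigifz, rimzerifp → riurmzerifp, vedturhafl → veurdturhafl) insert -ur- after the first vowel.
The other patterns: stems whose second-to-last letter is 't' add -ani; stems whose second-to-last letter is 'd' or 'm' change the last vowel to 'u'.
So vekitufz → veurkitufz.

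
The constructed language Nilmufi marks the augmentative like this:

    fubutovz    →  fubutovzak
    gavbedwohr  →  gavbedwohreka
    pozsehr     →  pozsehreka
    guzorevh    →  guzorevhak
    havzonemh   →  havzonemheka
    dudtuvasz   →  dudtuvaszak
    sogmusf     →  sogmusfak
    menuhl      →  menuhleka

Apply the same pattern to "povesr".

povesrak

guzorevh and havzonemh both end in -h yet inflect differently (guzorevhak, havzonemheka), so the final letter is not what conditions the rule; the second-to-last letter is.
"povesr" has second-to-last letter 's'. The stems whose second-to-last letter is 's' (sogmusf → sogmusfak, dudtuvasz → dudtuvaszak) add -ak.
The other pattern: stems whose second-to-last letter is 'h' or 'm' add -eka.
So povesr → povesrak.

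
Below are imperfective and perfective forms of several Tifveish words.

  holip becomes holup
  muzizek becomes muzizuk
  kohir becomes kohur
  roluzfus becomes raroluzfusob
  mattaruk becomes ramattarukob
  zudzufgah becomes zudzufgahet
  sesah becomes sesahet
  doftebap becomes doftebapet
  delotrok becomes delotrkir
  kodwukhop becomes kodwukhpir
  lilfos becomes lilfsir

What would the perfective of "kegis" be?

kegus

muzizek and mattaruk both end in -k yet inflect differently (muzizuk, ramattarukob), so the final letter is not what conditions the rule; the last vowel is.
"kegis" has last vowel 'i'. The stems whose last vowel is 'i' (holip → holup, kohir → kohur) change the last vowel to 'u'.
The other patterns: stems whose last vowel is 'u' add ra- … -ob around the stem; stems whose last vowel is 'a' add -et; stems whose last vowel is 'o' delete the last vowel and add -ir.
So kegis → kegus.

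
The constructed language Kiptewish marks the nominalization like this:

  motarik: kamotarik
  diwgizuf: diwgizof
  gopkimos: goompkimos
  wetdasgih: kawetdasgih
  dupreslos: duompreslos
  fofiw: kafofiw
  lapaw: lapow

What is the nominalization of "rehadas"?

"rehadas" has last vowel 'a'. The one such stem in the data (lapaw → lapow) changes the last vowel to 'o' (as does diwgizuf), so the same rule applies.
The other patterns: stems whose last vowel is 'i' add the prefix ka-; stems whose last vowel is 'o' insert -om- after the first vowel.
So rehadas → rehados.

rehados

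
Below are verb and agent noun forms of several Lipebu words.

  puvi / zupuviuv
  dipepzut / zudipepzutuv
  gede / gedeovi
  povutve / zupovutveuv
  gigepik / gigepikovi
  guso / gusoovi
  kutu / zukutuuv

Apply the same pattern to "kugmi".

zukugmiuv

gede and povutve both end in -e yet inflect differently (gedeovi, zupovutveuv), so the final letter is not what conditions the rule; the first letter is.
"kugmi" begins with k-. The one such stem in the data (kutu → zukutuuv) adds zu- … -uv around the stem, so the same rule applies.
So kugmi → zukugmiuv.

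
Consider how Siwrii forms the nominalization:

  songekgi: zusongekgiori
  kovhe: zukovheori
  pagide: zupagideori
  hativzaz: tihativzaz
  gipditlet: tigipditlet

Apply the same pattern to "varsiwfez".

tivarsiwfez

"varsiwfez" ends in a consonant. The stems ending in a consonant (hativzaz → tihativzaz, gipditlet → tigipditlet) add the prefix ti-.
So varsiwfez → tivarsiwfez.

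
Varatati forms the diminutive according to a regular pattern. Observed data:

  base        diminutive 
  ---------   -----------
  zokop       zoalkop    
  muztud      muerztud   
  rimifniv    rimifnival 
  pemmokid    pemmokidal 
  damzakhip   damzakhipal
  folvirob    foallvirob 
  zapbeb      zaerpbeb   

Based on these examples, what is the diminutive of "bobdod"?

boalbdod

"bobdod" has last vowel 'o'. The stems whose last vowel is 'o' (zokop → zoalkop, folvirob → foallvirob) insert -al- after the first vowel.
The other patterns: stems whose last vowel is 'i' add -al; stems whose last vowel is 'e' or 'u' insert -er- after the first vowel.
So bobdod → boalbdod.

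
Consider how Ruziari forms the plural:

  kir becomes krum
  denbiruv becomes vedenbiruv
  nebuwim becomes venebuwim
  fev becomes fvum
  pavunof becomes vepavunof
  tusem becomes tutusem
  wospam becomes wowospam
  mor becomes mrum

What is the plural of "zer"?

zrum

"zer" has 1 vowel. The stems with 1 vowel (mor → mrum, kir → krum, fev → fvum) delete the last vowel and add -um.
The other patterns: stems with 2 vowels repeat the first consonant+vowel as a prefix; stems with 3 vowels add the prefix ve-.
So zer → zrum.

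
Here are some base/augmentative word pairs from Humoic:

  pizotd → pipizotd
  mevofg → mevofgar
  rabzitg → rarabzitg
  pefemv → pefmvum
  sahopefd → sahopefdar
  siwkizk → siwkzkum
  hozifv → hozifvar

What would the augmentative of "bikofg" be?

rabzitg and mevofg both end in -g yet inflect differently (rarabzitg, mevofgar), so the final letter is not what conditions the rule; the second-to-last letter is.
"bikofg" has second-to-last letter 'f'. The stems whose second-to-last letter is 'f' (hozifv → hozifvar, mevofg → mevofgar, sahopefd → sahopefdar) add -ar.
The other patterns: stems whose second-to-last letter is 't' repeat the first consonant+vowel as a prefix; stems whose second-to-last letter is 'm' or 'z' delete the last vowel and add -um.
So bikofg → bikofgar.

bikofgar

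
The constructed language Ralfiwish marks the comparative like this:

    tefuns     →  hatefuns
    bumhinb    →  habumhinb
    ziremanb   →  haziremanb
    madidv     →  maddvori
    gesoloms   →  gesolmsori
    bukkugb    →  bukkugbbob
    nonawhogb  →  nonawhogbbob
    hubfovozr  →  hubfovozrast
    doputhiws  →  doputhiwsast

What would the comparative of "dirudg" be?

dirdgori

tefuns and gesoloms both end in -s yet inflect differently (hatefuns, gesolmsori), so the final letter is not what conditions the rule; the second-to-last letter is.
"dirudg" has second-to-last letter 'd'. The one such stem in the data (madidv → maddvori) deletes the last vowel and adds -ori (as does gesoloms), so the same rule applies.
So dirudg → dirdgori.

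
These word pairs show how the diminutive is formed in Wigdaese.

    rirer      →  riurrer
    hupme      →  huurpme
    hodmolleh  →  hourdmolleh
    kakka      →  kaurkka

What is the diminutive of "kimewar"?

Every pair shown (rirer → riurrer, hupme → huurpme, hodmolleh → hourdmolleh, …) follows the same rule: insert -ur- after the first vowel.
So kimewar → kiurmewar.

kiurmewar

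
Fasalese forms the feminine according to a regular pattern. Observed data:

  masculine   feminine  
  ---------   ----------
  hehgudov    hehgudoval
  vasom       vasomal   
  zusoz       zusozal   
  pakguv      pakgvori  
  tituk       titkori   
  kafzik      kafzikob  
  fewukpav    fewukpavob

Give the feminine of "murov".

muroval

"murov" has last vowel 'o'. The stems whose last vowel is 'o' (hehgudov → hehgudoval, vasom → vasomal, zusoz → zusozal) add -al.
The other patterns: stems whose last vowel is 'u' delete the last vowel and add -ori; stems whose last vowel is 'a' or 'i' add -ob.
So murov → muroval.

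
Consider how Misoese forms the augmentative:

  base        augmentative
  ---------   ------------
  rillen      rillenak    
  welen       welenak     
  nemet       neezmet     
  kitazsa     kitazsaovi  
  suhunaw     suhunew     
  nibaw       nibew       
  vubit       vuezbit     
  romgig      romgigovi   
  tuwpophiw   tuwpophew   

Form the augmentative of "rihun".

nemet and welen both have last vowel 'e' yet inflect differently (neezmet, welenak), so the last vowel is not what conditions the rule; the final letter is.
"rihun" ends in -n. The stems ending in -n (welen → welenak, rillen → rillenak) add -ak.
The other patterns: stems ending in -t insert -ez- after the first vowel; stems ending in -w change the last vowel to 'e'; stems ending in -a or -g add -ovi.
So rihun → rihunak.

rihunak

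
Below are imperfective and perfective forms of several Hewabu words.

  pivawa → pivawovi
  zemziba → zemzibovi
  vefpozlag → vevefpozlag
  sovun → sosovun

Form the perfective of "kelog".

kekelog

"kelog" ends in a consonant. The stems ending in a consonant (vefpozlag → vevefpozlag, sovun → sosovun) repeat the first consonant+vowel as a prefix.
The other pattern: stems ending in a vowel drop the final letter and add -ovi.
So kelog → kekelog.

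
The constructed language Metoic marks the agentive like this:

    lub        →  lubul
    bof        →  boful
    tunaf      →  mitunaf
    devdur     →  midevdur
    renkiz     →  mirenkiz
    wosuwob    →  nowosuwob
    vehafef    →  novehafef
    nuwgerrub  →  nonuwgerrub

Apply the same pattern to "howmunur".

nohowmunur

bof and tunaf both end in -f yet inflect differently (boful, mitunaf), so the final letter is not what conditions the rule; the number of vowels is.
"howmunur" has 3 vowels. The stems with 3 vowels (wosuwob → nowosuwob, vehafef → novehafef, nuwgerrub → nonuwgerrub) add the prefix no-.
The other patterns: stems with 1 vowel add -ul; stems with 2 vowels add the prefix mi-.
So howmunur → nohowmunur.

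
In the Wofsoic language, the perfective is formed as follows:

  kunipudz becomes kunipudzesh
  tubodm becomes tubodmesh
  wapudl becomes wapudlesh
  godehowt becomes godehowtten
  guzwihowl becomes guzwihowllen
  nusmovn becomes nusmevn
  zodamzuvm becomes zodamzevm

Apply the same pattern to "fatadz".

fatadzesh

"fatadz" has second-to-last letter 'd'. The stems whose second-to-last letter is 'd' (kunipudz → kunipudzesh, tubodm → tubodmesh, wapudl → wapudlesh) add -esh.
So fatadz → fatadzesh.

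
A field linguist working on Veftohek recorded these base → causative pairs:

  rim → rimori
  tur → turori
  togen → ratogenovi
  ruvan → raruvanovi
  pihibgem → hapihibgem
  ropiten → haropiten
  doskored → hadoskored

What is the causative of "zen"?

rim and pihibgem both end in -m yet inflect differently (rimori, hapihibgem), so the final letter is not what conditions the rule; the number of vowels is.
"zen" has 1 vowel. The stems with 1 vowel (rim → rimori, tur → turori) add -ori.
The other patterns: stems with 2 vowels add ra- … -ovi around the stem; stems with 3 vowels add the prefix ha-.
So zen → zenori.

zenori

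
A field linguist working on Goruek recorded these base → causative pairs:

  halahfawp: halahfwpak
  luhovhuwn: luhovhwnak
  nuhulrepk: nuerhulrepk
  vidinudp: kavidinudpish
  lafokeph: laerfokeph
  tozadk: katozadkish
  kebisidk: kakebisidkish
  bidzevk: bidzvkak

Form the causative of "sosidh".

kebisidk and nuhulrepk both end in -k yet inflect differently (kakebisidkish, nuerhulrepk), so the final letter is not what conditions the rule; the second-to-last letter is.
"sosidh" has second-to-last letter 'd'. The stems whose second-to-last letter is 'd' (kebisidk → kakebisidkish, vidinudp → kavidinudpish, tozadk → katozadkish) add ka- … -ish around the stem.
The other patterns: stems whose second-to-last letter is 'p' insert -er- after the first vowel; stems whose second-to-last letter is 'v' or 'w' delete the last vowel and add -ak.
So sosidh → kasosidhish.

kasosidhish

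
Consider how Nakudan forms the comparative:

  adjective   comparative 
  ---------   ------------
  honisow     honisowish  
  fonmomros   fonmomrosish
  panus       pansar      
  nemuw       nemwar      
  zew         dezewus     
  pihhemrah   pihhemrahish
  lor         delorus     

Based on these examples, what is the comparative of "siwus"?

zew and nemuw both end in -w yet inflect differently (dezewus, nemwar), so the final letter is not what conditions the rule; the number of vowels is.
"siwus" has 2 vowels. The stems with 2 vowels (nemuw → nemwar, panus → pansar) delete the last vowel and add -ar.
So siwus → siwsar.

siwsar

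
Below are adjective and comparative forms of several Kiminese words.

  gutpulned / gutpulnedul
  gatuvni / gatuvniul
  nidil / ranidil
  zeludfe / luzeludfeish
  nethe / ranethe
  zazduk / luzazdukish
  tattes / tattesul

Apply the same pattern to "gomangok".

gomangokul

nethe and zeludfe both end in -e yet inflect differently (ranethe, luzeludfeish), so the final letter is not what conditions the rule; the first letter is.
"gomangok" begins with g-. The stems beginning with g- (gutpulned → gutpulnedul, gatuvni → gatuvniul) add -ul.
So gomangok → gomangokul.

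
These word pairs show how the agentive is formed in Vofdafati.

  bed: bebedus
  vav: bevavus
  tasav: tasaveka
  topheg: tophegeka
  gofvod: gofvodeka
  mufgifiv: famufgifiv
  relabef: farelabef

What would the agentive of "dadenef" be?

fadadenef

"dadenef" has 3 vowels. The stems with 3 vowels (mufgifiv → famufgifiv, relabef → farelabef) add the prefix fa-.
So dadenef → fadadenef.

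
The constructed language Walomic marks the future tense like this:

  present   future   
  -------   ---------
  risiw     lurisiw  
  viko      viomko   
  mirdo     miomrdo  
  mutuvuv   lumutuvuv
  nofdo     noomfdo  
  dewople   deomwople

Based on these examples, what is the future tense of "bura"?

buomra

"bura" ends in a vowel. The stems ending in a vowel (viko → viomko, dewople → deomwople, nofdo → noomfdo) insert -om- after the first vowel.
The other pattern: stems ending in a consonant add the prefix lu-.
So bura → buomra.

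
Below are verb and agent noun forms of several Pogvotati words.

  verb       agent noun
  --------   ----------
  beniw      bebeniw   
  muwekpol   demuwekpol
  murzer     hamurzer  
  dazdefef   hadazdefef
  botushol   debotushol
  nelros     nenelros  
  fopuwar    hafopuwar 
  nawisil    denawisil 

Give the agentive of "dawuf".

hadawuf

botushol and nelros both have last vowel 'o' yet inflect differently (debotushol, nenelros), so the last vowel is not what conditions the rule; the final letter is.
"dawuf" ends in -f. The one such stem in the data (dazdefef → hadazdefef) adds the prefix ha-, so the same rule applies.
The other patterns: stems ending in -l add the prefix de-; stems ending in -s or -w repeat the first consonant+vowel as a prefix.
So dawuf → hadawuf.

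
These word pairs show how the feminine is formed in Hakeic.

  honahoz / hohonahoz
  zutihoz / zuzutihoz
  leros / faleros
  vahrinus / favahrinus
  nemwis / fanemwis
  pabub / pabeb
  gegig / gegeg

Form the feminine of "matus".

honahoz and leros both have last vowel 'o' yet inflect differently (hohonahoz, faleros), so the last vowel is not what conditions the rule; the final letter is.
"matus" ends in -s. The stems ending in -s (leros → faleros, vahrinus → favahrinus, nemwis → fanemwis) add the prefix fa-.
So matus → famatus.

famatus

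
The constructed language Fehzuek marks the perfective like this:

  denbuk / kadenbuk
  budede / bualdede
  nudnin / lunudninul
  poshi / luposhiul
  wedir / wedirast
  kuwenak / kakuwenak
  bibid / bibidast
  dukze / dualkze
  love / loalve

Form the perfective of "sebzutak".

kasebzutak

bibid and nudnin both have last vowel 'i' yet inflect differently (bibidast, lunudninul), so the last vowel is not what conditions the rule; the final letter is.
"sebzutak" ends in -k. The stems ending in -k (denbuk → kadenbuk, kuwenak → kakuwenak) add the prefix ka-.
The other patterns: stems ending in -e insert -al- after the first vowel; stems ending in -d or -r add -ast; stems ending in -i or -n add lu- … -ul around the stem.
So sebzutak → kasebzutak.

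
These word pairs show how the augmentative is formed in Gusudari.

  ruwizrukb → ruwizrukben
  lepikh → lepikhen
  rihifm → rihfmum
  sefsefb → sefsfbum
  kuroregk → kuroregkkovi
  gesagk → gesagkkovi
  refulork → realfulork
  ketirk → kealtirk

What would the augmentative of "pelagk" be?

"pelagk" has second-to-last letter 'g'. The stems whose second-to-last letter is 'g' (kuroregk → kuroregkkovi, gesagk → gesagkkovi) double the final consonant and add -ovi.
The other patterns: stems whose second-to-last letter is 'k' add -en; stems whose second-to-last letter is 'f' delete the last vowel and add -um; stems whose second-to-last letter is 'r' insert -al- after the first vowel.
So pelagk → pelagkkovi.

pelagkkovi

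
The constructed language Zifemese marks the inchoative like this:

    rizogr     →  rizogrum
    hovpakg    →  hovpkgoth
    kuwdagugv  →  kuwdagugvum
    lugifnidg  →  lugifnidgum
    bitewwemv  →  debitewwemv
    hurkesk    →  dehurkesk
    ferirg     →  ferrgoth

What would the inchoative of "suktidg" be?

suktidgum

kuwdagugv and bitewwemv both end in -v yet inflect differently (kuwdagugvum, debitewwemv), so the final letter is not what conditions the rule; the second-to-last letter is.
"suktidg" has second-to-last letter 'd'. The one such stem in the data (lugifnidg → lugifnidgum) adds -um, so the same rule applies.
So suktidg → suktidgum.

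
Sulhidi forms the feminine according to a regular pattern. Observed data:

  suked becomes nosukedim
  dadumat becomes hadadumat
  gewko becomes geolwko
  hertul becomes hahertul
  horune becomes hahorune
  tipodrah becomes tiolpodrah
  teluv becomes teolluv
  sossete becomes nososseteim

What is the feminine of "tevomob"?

teolvomob

sossete and horune both end in -e yet inflect differently (nososseteim, hahorune), so the final letter is not what conditions the rule; the first letter is.
"tevomob" begins with t-. The stems beginning with t- (teluv → teolluv, tipodrah → tiolpodrah) insert -ol- after the first vowel.
The other patterns: stems beginning with s- add no- … -im around the stem; stems beginning with d- or h- add the prefix ha-.
So tevomob → teolvomob.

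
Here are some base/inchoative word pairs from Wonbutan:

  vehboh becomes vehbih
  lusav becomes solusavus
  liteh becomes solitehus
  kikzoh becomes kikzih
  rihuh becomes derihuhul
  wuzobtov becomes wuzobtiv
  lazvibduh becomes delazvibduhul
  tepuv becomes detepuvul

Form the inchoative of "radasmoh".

radasmih

"radasmoh" has last vowel 'o'. The stems whose last vowel is 'o' (vehboh → vehbih, wuzobtov → wuzobtiv, kikzoh → kikzih) change the last vowel to 'i'.
So radasmoh → radasmih.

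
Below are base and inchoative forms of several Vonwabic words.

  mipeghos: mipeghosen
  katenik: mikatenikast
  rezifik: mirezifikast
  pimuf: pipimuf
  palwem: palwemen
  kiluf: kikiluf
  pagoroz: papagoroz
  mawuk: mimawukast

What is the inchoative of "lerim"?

lerimen

mawuk and kiluf both have last vowel 'u' yet inflect differently (mimawukast, kikiluf), so the last vowel is not what conditions the rule; the final letter is.
"lerim" ends in -m. The one such stem in the data (palwem → palwemen) adds -en, so the same rule applies.
So lerim → lerimen.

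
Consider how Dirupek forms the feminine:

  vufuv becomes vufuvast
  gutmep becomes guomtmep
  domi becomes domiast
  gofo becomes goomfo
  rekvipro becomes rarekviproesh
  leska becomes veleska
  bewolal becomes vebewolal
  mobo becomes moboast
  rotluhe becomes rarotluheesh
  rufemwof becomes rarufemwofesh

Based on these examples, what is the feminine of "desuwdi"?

"desuwdi" begins with d-. The one such stem in the data (domi → domiast) adds -ast, so the same rule applies.
The other patterns: stems beginning with g- insert -om- after the first vowel; stems beginning with r- add ra- … -esh around the stem; stems beginning with b- or l- add the prefix ve-.
So desuwdi → desuwdiast.

desuwdiast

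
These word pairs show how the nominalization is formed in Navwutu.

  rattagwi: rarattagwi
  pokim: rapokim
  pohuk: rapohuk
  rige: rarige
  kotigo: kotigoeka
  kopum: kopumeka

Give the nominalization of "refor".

pokim and kopum both end in -m yet inflect differently (rapokim, kopumeka), so the final letter is not what conditions the rule; the first letter is.
"refor" begins with r-. The stems beginning with r- (rattagwi → rarattagwi, rige → rarige) add the prefix ra-.
So refor → rarefor.

rarefor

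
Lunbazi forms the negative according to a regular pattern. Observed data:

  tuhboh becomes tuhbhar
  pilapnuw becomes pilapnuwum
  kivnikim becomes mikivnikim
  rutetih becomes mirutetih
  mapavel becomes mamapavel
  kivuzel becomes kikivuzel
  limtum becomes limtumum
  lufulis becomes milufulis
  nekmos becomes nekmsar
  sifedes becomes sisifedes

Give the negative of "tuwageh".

tutuwageh

"tuwageh" has last vowel 'e'. The stems whose last vowel is 'e' (sifedes → sisifedes, kivuzel → kikivuzel, mapavel → mamapavel) repeat the first consonant+vowel as a prefix.
The other patterns: stems whose last vowel is 'i' add the prefix mi-; stems whose last vowel is 'o' delete the last vowel and add -ar; stems whose last vowel is 'u' add -um.
So tuwageh → tutuwageh.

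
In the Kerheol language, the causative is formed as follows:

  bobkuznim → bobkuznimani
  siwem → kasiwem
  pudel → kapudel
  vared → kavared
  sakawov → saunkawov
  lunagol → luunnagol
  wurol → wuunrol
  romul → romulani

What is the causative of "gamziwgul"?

wurol and pudel both end in -l yet inflect differently (wuunrol, kapudel), so the final letter is not what conditions the rule; the last vowel is.
"gamziwgul" has last vowel 'u'. The one such stem in the data (romul → romulani) adds -ani, so the same rule applies.
The other patterns: stems whose last vowel is 'o' insert -un- after the first vowel; stems whose last vowel is 'e' add the prefix ka-.
So gamziwgul → gamziwgulani.

gamziwgulani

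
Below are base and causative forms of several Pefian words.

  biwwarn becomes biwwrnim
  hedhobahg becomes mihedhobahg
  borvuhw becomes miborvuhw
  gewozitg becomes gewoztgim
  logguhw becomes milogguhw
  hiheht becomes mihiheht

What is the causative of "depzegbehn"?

midepzegbehn

hedhobahg and gewozitg both end in -g yet inflect differently (mihedhobahg, gewoztgim), so the final letter is not what conditions the rule; the second-to-last letter is.
"depzegbehn" has second-to-last letter 'h'. The stems whose second-to-last letter is 'h' (borvuhw → miborvuhw, logguhw → milogguhw, hedhobahg → mihedhobahg) add the prefix mi-.
The other pattern: stems whose second-to-last letter is 'r' or 't' delete the last vowel and add -im.
So depzegbehn → midepzegbehn.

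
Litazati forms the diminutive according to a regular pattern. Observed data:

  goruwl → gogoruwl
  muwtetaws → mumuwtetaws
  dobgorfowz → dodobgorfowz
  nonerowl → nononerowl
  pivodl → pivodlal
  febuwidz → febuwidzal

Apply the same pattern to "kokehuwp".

goruwl and pivodl both end in -l yet inflect differently (gogoruwl, pivodlal), so the final letter is not what conditions the rule; the second-to-last letter is.
"kokehuwp" has second-to-last letter 'w'. The stems whose second-to-last letter is 'w' (goruwl → gogoruwl, muwtetaws → mumuwtetaws, dobgorfowz → dodobgorfowz) repeat the first consonant+vowel as a prefix.
The other pattern: stems whose second-to-last letter is 'd' add -al.
So kokehuwp → kokokehuwp.

kokokehuwp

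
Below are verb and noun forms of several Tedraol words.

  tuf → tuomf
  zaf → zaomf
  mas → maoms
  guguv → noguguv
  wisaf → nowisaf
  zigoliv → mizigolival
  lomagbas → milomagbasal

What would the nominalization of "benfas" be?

tuf and wisaf both end in -f yet inflect differently (tuomf, nowisaf), so the final letter is not what conditions the rule; the number of vowels is.
"benfas" has 2 vowels. The stems with 2 vowels (guguv → noguguv, wisaf → nowisaf) add the prefix no-.
So benfas → nobenfas.

nobenfas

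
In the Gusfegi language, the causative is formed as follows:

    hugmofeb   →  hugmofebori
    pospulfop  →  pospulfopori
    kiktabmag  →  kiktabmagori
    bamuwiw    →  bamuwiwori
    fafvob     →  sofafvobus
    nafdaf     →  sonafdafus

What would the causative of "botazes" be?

hugmofeb and fafvob both end in -b yet inflect differently (hugmofebori, sofafvobus), so the final letter is not what conditions the rule; the number of vowels is.
"botazes" has 3 vowels. The stems with 3 vowels (hugmofeb → hugmofebori, pospulfop → pospulfopori, kiktabmag → kiktabmagori) add -ori.
The other pattern: stems with 2 vowels add so- … -us around the stem.
So botazes → botazesori.

botazesori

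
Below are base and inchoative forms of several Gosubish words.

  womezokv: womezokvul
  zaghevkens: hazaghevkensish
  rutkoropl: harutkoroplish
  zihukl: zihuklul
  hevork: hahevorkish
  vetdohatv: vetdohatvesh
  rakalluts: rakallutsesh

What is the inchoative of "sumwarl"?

hasumwarlish

vetdohatv and womezokv both end in -v yet inflect differently (vetdohatvesh, womezokvul), so the final letter is not what conditions the rule; the second-to-last letter is.
"sumwarl" has second-to-last letter 'r'. The one such stem in the data (hevork → hahevorkish) adds ha- … -ish around the stem, so the same rule applies.
The other patterns: stems whose second-to-last letter is 't' add -esh; stems whose second-to-last letter is 'k' add -ul.
So sumwarl → hasumwarlish.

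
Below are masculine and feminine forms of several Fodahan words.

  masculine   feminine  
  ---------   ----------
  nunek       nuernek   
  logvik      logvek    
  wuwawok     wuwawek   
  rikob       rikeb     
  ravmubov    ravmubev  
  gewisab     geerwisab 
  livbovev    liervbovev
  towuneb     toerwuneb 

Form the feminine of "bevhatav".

rikob and gewisab both end in -b yet inflect differently (rikeb, geerwisab), so the final letter is not what conditions the rule; the last vowel is.
"bevhatav" has last vowel 'a'. The one such stem in the data (gewisab → geerwisab) inserts -er- after the first vowel (as do towuneb, livbovev), so the same rule applies.
So bevhatav → beervhatav.

beervhatav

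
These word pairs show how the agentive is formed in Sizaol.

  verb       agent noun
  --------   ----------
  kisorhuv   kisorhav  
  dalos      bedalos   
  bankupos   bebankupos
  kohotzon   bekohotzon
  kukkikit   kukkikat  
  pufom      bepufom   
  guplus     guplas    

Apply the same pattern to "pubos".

bepubos

"pubos" has last vowel 'o'. The stems whose last vowel is 'o' (dalos → bedalos, kohotzon → bekohotzon, bankupos → bebankupos) add the prefix be-.
So pubos → bepubos.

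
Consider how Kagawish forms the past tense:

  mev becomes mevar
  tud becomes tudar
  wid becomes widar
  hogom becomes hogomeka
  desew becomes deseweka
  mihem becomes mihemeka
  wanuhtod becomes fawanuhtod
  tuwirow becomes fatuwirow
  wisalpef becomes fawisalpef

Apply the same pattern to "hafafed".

fahafafed

tud and wanuhtod both end in -d yet inflect differently (tudar, fawanuhtod), so the final letter is not what conditions the rule; the number of vowels is.
"hafafed" has 3 vowels. The stems with 3 vowels (wanuhtod → fawanuhtod, tuwirow → fatuwirow, wisalpef → fawisalpef) add the prefix fa-.
So hafafed → fahafafed.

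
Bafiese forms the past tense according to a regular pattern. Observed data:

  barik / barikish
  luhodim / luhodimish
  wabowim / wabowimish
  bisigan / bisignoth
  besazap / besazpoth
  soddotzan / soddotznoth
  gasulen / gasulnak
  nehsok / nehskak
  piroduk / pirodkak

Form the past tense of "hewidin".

hewidinish

bisigan and gasulen both end in -n yet inflect differently (bisignoth, gasulnak), so the final letter is not what conditions the rule; the last vowel is.
"hewidin" has last vowel 'i'. The stems whose last vowel is 'i' (barik → barikish, luhodim → luhodimish, wabowim → wabowimish) add -ish.
The other patterns: stems whose last vowel is 'a' delete the last vowel and add -oth; stems whose last vowel is 'e', 'o' or 'u' delete the last vowel and add -ak.
So hewidin → hewidinish.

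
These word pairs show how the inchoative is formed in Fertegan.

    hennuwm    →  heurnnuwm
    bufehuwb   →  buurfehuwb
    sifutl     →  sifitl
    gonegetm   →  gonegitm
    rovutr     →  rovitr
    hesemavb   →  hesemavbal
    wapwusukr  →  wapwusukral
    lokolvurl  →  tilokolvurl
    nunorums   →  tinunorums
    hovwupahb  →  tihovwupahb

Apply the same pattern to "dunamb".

"dunamb" has second-to-last letter 'm'. The one such stem in the data (nunorums → tinunorums) adds the prefix ti-, so the same rule applies.
So dunamb → tidunamb.

tidunamb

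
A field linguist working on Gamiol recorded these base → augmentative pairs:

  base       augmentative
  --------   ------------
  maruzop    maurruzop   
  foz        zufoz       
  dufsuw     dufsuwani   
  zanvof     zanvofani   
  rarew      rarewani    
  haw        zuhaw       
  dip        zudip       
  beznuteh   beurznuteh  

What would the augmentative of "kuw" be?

haw and rarew both end in -w yet inflect differently (zuhaw, rarewani), so the final letter is not what conditions the rule; the number of vowels is.
"kuw" has 1 vowel. The stems with 1 vowel (foz → zufoz, haw → zuhaw, dip → zudip) add the prefix zu-.
So kuw → zukuw.

zukuw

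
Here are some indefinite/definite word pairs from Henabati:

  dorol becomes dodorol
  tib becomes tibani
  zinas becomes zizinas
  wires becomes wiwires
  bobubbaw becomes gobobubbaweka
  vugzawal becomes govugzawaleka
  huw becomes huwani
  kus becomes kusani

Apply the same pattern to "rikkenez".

"rikkenez" has 3 vowels. The stems with 3 vowels (vugzawal → govugzawaleka, bobubbaw → gobobubbaweka) add go- … -eka around the stem.
The other patterns: stems with 1 vowel add -ani; stems with 2 vowels repeat the first consonant+vowel as a prefix.
So rikkenez → gorikkenezeka.

gorikkenezeka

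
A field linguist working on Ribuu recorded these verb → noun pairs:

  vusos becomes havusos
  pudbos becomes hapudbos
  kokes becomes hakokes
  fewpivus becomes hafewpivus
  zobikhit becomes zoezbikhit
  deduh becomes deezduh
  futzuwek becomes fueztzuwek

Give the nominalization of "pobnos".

hapobnos

fewpivus and deduh both have last vowel 'u' yet inflect differently (hafewpivus, deezduh), so the last vowel is not what conditions the rule; the final letter is.
"pobnos" ends in -s. The stems ending in -s (vusos → havusos, pudbos → hapudbos, kokes → hakokes) add the prefix ha-.
The other pattern: stems ending in -h, -k or -t insert -ez- after the first vowel.
So pobnos → hapobnos.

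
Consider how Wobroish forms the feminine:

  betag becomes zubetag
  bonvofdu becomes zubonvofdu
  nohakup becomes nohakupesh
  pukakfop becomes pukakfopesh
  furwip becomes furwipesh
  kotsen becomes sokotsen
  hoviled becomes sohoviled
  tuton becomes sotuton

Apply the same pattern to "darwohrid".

sodarwohrid

bonvofdu and nohakup both have last vowel 'u' yet inflect differently (zubonvofdu, nohakupesh), so the last vowel is not what conditions the rule; the final letter is.
"darwohrid" ends in -d. The one such stem in the data (hoviled → sohoviled) adds the prefix so-, so the same rule applies.
So darwohrid → sodarwohrid.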